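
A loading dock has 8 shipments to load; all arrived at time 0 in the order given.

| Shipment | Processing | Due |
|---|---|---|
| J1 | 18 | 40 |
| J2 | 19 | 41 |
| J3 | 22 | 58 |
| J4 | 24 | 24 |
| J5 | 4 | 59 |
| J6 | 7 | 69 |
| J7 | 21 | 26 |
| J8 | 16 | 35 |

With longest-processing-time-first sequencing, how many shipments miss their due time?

LPT (decreasing processing time): J4 J3 J7 J2 J1 J8 J6 J5.
J4: 0→24, due 24, tardiness 0
J3: 24→46, due 58, tardiness 0
J7: 46→67, due 26, tardiness 41
J2: 67→86, due 41, tardiness 45
J1: 86→104, due 40, tardiness 64
J8: 104→120, due 35, tardiness 85
J6: 120→127, due 69, tardiness 58
J5: 127→131, due 59, tardiness 72
Late shipments: 6.

6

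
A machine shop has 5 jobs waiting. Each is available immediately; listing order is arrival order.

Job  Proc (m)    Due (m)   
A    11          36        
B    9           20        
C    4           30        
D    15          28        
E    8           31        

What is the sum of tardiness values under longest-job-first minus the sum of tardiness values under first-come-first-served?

LPT (decreasing processing time): D A B E C.
D: 0→15, due 28, tardiness 0
A: 15→26, due 36, tardiness 0
B: 26→35, due 20, tardiness 15
E: 35→43, due 31, tardiness 12
C: 43→47, due 30, tardiness 17
Sum = 0+0+15+12+17 = 44.
FIFO (arrival order): A B C D E.
A: 0→11, due 36, tardiness 0
B: 11→20, due 20, tardiness 0
C: 20→24, due 30, tardiness 0
D: 24→39, due 28, tardiness 11
E: 39→47, due 31, tardiness 16
Sum = 0+0+0+11+16 = 27.
Difference = 44 − 27 = 17.

17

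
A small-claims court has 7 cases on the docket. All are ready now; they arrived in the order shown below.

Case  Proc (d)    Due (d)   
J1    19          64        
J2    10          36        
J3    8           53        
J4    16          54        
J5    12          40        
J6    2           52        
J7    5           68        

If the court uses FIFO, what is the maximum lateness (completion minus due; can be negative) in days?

FIFO (arrival order): J1 J2 J3 J4 J5 J6 J7.
J1: 0→19, due 64, lateness -45
J2: 19→29, due 36, lateness -7
J3: 29→37, due 53, lateness -16
J4: 37→53, due 54, lateness -1
J5: 53→65, due 40, lateness 25
J6: 65→67, due 52, lateness 15
J7: 67→72, due 68, lateness 4
Maximum = 25.

25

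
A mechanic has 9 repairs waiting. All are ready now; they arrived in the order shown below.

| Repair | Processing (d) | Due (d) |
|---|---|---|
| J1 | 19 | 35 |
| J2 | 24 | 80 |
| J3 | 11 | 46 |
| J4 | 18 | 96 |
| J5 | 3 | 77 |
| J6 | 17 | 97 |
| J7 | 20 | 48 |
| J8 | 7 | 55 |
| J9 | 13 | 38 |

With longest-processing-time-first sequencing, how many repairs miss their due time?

LPT (decreasing processing time): J2 J7 J1 J4 J6 J9 J3 J8 J5.
J2: 0→24, due 80, tardiness 0
J7: 24→44, due 48, tardiness 0
J1: 44→63, due 35, tardiness 28
J4: 63→81, due 96, tardiness 0
J6: 81→98, due 97, tardiness 1
J9: 98→111, due 38, tardiness 73
J3: 111→122, due 46, tardiness 76
J8: 122→129, due 55, tardiness 74
J5: 129→132, due 77, tardiness 55
Late repairs: 6.

6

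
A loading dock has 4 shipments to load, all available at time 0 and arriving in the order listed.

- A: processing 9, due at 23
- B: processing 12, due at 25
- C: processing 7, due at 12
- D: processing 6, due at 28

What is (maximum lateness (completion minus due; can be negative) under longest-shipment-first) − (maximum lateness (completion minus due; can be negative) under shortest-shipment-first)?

LPT (decreasing processing time): B A C D.
B: 0→12, due 25, lateness -13
A: 12→21, due 23, lateness -2
C: 21→28, due 12, lateness 16
D: 28→34, due 28, lateness 6
Maximum = 16.
SPT (increasing processing time): D C A B.
D: 0→6, due 28, lateness -22
C: 6→13, due 12, lateness 1
A: 13→22, due 23, lateness -1
B: 22→34, due 25, lateness 9
Maximum = 9.
Difference = 16 − 9 = 7.

7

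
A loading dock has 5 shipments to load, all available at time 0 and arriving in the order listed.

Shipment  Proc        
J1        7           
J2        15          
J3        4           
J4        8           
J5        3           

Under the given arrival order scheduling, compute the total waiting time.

89

FIFO (arrival order): J1 J2 J3 J4 J5.
J1: waits 0, runs 0→7
J2: waits 7, runs 7→22
J3: waits 22, runs 22→26
J4: waits 26, runs 26→34
J5: waits 34, runs 34→37
Sum = 0+7+22+26+34 = 89.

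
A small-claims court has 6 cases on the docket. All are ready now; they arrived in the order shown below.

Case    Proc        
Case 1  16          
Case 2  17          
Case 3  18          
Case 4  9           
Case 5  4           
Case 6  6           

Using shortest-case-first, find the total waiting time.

SPT (increasing processing time): Case 5 Case 6 Case 4 Case 1 Case 2 Case 3.
Case 5: waits 0, runs 0→4
Case 6: waits 4, runs 4→10
Case 4: waits 10, runs 10→19
Case 1: waits 19, runs 19→35
Case 2: waits 35, runs 35→52
Case 3: waits 52, runs 52→70
Sum = 0+4+10+19+35+52 = 120.

120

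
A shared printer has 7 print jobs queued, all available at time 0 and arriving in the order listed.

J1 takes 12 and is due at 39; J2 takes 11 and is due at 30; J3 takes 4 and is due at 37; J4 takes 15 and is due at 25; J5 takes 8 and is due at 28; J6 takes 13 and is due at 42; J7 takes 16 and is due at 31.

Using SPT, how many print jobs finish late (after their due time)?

3

SPT (increasing processing time): J3 J5 J2 J1 J6 J4 J7.
J3: 0→4, due 37, tardiness 0
J5: 4→12, due 28, tardiness 0
J2: 12→23, due 30, tardiness 0
J1: 23→35, due 39, tardiness 0
J6: 35→48, due 42, tardiness 6
J4: 48→63, due 25, tardiness 38
J7: 63→79, due 31, tardiness 48
Late print jobs: 3.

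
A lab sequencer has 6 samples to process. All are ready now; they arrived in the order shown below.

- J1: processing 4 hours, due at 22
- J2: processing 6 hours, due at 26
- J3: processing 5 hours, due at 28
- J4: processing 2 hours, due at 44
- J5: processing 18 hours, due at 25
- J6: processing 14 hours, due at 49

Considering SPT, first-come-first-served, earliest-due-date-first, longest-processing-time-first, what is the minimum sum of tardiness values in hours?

7

SPT (increasing processing time): J4 J1 J3 J2 J6 J5.
J4: 0→2, due 44, tardiness 0
J1: 2→6, due 22, tardiness 0
J3: 6→11, due 28, tardiness 0
J2: 11→17, due 26, tardiness 0
J6: 17→31, due 49, tardiness 0
J5: 31→49, due 25, tardiness 24
Sum = 0+0+0+0+0+24 = 24.
FIFO (arrival order): J1 J2 J3 J4 J5 J6.
J1: 0→4, due 22, tardiness 0
J2: 4→10, due 26, tardiness 0
J3: 10→15, due 28, tardiness 0
J4: 15→17, due 44, tardiness 0
J5: 17→35, due 25, tardiness 10
J6: 35→49, due 49, tardiness 0
Sum = 0+0+0+0+10+0 = 10.
EDD (increasing due date): J1 J5 J2 J3 J4 J6.
J1: 0→4, due 22, tardiness 0
J5: 4→22, due 25, tardiness 0
J2: 22→28, due 26, tardiness 2
J3: 28→33, due 28, tardiness 5
J4: 33→35, due 44, tardiness 0
J6: 35→49, due 49, tardiness 0
Sum = 0+0+2+5+0+0 = 7.
LPT (decreasing processing time): J5 J6 J2 J3 J1 J4.
J5: 0→18, due 25, tardiness 0
J6: 18→32, due 49, tardiness 0
J2: 32→38, due 26, tardiness 12
J3: 38→43, due 28, tardiness 15
J1: 43→47, due 22, tardiness 25
J4: 47→49, due 44, tardiness 5
Sum = 0+0+12+15+25+5 = 57.
SPT 24, FIFO 10, EDD 7, LPT 57 → minimum 7.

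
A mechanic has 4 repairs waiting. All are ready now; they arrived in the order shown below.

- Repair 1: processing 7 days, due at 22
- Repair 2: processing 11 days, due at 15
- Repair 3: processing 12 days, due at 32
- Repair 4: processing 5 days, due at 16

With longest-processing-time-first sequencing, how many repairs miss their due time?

3

LPT (decreasing processing time): Repair 3 Repair 2 Repair 1 Repair 4.
Repair 3: 0→12, due 32, tardiness 0
Repair 2: 12→23, due 15, tardiness 8
Repair 1: 23→30, due 22, tardiness 8
Repair 4: 30→35, due 16, tardiness 19
Late repairs: 3.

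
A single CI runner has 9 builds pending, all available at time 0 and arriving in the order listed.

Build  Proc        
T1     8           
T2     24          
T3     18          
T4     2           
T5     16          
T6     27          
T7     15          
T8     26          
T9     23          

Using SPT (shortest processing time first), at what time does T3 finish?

59

SPT (increasing processing time): T4 T1 T7 T5 T3 T9 T2 T8 T6.
T4: 0→2
T1: 2→10
T7: 10→25
T5: 25→41
T3: 41→59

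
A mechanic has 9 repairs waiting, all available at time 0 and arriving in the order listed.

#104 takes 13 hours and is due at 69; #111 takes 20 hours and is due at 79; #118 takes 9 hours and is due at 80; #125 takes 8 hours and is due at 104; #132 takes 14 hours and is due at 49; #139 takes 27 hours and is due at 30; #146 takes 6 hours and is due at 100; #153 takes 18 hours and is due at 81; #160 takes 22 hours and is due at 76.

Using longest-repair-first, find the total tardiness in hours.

LPT (decreasing processing time): #139 #160 #111 #153 #132 #104 #118 #125 #146.
#139: 0→27, due 30, tardiness 0
#160: 27→49, due 76, tardiness 0
#111: 49→69, due 79, tardiness 0
#153: 69→87, due 81, tardiness 6
#132: 87→101, due 49, tardiness 52
#104: 101→114, due 69, tardiness 45
#118: 114→123, due 80, tardiness 43
#125: 123→131, due 104, tardiness 27
#146: 131→137, due 100, tardiness 37
Sum = 0+0+0+6+52+45+43+27+37 = 210.

210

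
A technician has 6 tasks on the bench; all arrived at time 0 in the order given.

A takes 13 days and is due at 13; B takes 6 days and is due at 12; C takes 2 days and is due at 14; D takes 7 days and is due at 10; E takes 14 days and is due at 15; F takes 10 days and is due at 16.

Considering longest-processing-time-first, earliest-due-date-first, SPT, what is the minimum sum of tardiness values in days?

LPT (decreasing processing time): E A F D B C.
E: 0→14, due 15, tardiness 0
A: 14→27, due 13, tardiness 14
F: 27→37, due 16, tardiness 21
D: 37→44, due 10, tardiness 34
B: 44→50, due 12, tardiness 38
C: 50→52, due 14, tardiness 38
Sum = 0+14+21+34+38+38 = 145.
EDD (increasing due date): D B A C E F.
D: 0→7, due 10, tardiness 0
B: 7→13, due 12, tardiness 1
A: 13→26, due 13, tardiness 13
C: 26→28, due 14, tardiness 14
E: 28→42, due 15, tardiness 27
F: 42→52, due 16, tardiness 36
Sum = 0+1+13+14+27+36 = 91.
SPT (increasing processing time): C B D F A E.
C: 0→2, due 14, tardiness 0
B: 2→8, due 12, tardiness 0
D: 8→15, due 10, tardiness 5
F: 15→25, due 16, tardiness 9
A: 25→38, due 13, tardiness 25
E: 38→52, due 15, tardiness 37
Sum = 0+0+5+9+25+37 = 76.
LPT 145, EDD 91, SPT 76 → minimum 76.

76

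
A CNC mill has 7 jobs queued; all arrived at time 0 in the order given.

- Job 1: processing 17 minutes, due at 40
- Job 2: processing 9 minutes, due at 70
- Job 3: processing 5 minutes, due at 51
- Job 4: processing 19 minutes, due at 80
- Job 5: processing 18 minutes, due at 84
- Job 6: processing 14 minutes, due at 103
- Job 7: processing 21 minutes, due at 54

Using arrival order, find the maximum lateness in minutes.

FIFO (arrival order): Job 1 Job 2 Job 3 Job 4 Job 5 Job 6 Job 7.
Job 1: 0→17, due 40, lateness -23
Job 2: 17→26, due 70, lateness -44
Job 3: 26→31, due 51, lateness -20
Job 4: 31→50, due 80, lateness -30
Job 5: 50→68, due 84, lateness -16
Job 6: 68→82, due 103, lateness -21
Job 7: 82→103, due 54, lateness 49
Maximum = 49.

49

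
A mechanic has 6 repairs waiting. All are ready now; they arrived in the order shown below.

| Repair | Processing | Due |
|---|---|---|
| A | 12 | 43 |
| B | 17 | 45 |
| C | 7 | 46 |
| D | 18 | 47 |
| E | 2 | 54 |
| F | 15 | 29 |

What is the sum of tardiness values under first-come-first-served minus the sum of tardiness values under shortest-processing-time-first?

FIFO (arrival order): A B C D E F.
A: 0→12, due 43, tardiness 0
B: 12→29, due 45, tardiness 0
C: 29→36, due 46, tardiness 0
D: 36→54, due 47, tardiness 7
E: 54→56, due 54, tardiness 2
F: 56→71, due 29, tardiness 42
Sum = 0+0+0+7+2+42 = 51.
SPT (increasing processing time): E C A F B D.
E: 0→2, due 54, tardiness 0
C: 2→9, due 46, tardiness 0
A: 9→21, due 43, tardiness 0
F: 21→36, due 29, tardiness 7
B: 36→53, due 45, tardiness 8
D: 53→71, due 47, tardiness 24
Sum = 0+0+0+7+8+24 = 39.
Difference = 51 − 39 = 12.

12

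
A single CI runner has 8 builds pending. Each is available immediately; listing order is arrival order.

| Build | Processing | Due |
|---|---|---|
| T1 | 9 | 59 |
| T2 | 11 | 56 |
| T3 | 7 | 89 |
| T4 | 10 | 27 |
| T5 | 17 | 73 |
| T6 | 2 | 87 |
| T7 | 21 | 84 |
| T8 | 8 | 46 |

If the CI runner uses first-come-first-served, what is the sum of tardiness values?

49

FIFO (arrival order): T1 T2 T3 T4 T5 T6 T7 T8.
T1: 0→9, due 59, tardiness 0
T2: 9→20, due 56, tardiness 0
T3: 20→27, due 89, tardiness 0
T4: 27→37, due 27, tardiness 10
T5: 37→54, due 73, tardiness 0
T6: 54→56, due 87, tardiness 0
T7: 56→77, due 84, tardiness 0
T8: 77→85, due 46, tardiness 39
Sum = 0+0+0+10+0+0+0+39 = 49.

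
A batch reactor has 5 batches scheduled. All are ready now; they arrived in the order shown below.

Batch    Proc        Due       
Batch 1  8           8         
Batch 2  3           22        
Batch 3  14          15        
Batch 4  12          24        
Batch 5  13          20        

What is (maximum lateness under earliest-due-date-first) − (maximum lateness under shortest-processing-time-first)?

EDD (increasing due date): Batch 1 Batch 3 Batch 5 Batch 2 Batch 4.
Batch 1: 0→8, due 8, lateness 0
Batch 3: 8→22, due 15, lateness 7
Batch 5: 22→35, due 20, lateness 15
Batch 2: 35→38, due 22, lateness 16
Batch 4: 38→50, due 24, lateness 26
Maximum = 26.
SPT (increasing processing time): Batch 2 Batch 1 Batch 4 Batch 5 Batch 3.
Batch 2: 0→3, due 22, lateness -19
Batch 1: 3→11, due 8, lateness 3
Batch 4: 11→23, due 24, lateness -1
Batch 5: 23→36, due 20, lateness 16
Batch 3: 36→50, due 15, lateness 35
Maximum = 35.
Difference = 26 − 35 = -9.

-9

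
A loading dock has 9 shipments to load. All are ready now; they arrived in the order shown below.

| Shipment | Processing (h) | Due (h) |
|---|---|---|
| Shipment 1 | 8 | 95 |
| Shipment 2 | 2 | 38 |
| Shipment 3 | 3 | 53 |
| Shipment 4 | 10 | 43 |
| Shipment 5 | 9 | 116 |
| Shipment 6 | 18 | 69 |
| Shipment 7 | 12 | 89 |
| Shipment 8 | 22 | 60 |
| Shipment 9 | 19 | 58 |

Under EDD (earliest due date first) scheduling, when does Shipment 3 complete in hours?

EDD (increasing due date): Shipment 2 Shipment 4 Shipment 3 Shipment 9 Shipment 8 Shipment 6 Shipment 7 Shipment 1 Shipment 5.
Shipment 2: 0→2
Shipment 4: 2→12
Shipment 3: 12→15

15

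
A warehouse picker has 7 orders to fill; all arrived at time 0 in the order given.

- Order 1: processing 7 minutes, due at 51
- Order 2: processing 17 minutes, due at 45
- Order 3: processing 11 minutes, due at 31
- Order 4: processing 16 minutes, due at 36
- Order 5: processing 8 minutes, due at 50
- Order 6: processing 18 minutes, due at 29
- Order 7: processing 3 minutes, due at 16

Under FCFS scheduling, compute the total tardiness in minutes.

140

FIFO (arrival order): Order 1 Order 2 Order 3 Order 4 Order 5 Order 6 Order 7.
Order 1: 0→7, due 51, tardiness 0
Order 2: 7→24, due 45, tardiness 0
Order 3: 24→35, due 31, tardiness 4
Order 4: 35→51, due 36, tardiness 15
Order 5: 51→59, due 50, tardiness 9
Order 6: 59→77, due 29, tardiness 48
Order 7: 77→80, due 16, tardiness 64
Sum = 0+0+4+15+9+48+64 = 140.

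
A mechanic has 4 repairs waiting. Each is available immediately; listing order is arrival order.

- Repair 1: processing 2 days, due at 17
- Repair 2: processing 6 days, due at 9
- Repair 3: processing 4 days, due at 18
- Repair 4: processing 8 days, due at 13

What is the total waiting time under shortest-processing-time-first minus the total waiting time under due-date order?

-16

SPT (increasing processing time): Repair 1 Repair 3 Repair 2 Repair 4.
Repair 1: waits 0, runs 0→2
Repair 3: waits 2, runs 2→6
Repair 2: waits 6, runs 6→12
Repair 4: waits 12, runs 12→20
Sum = 0+2+6+12 = 20.
EDD (increasing due date): Repair 2 Repair 4 Repair 1 Repair 3.
Repair 2: waits 0, runs 0→6
Repair 4: waits 6, runs 6→14
Repair 1: waits 14, runs 14→16
Repair 3: waits 16, runs 16→20
Sum = 0+6+14+16 = 36.
Difference = 20 − 36 = -16.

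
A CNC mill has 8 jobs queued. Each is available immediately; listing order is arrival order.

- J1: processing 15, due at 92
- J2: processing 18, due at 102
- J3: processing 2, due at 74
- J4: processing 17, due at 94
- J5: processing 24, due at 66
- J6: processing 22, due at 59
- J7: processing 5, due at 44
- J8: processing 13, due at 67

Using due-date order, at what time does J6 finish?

27

EDD (increasing due date): J7 J6 J5 J8 J3 J1 J4 J2.
J7: 0→5
J6: 5→27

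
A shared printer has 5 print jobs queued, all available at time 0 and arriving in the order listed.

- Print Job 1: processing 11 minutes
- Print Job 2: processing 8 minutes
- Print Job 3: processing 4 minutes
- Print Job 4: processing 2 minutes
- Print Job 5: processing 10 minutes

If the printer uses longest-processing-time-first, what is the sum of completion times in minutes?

LPT (decreasing processing time): Print Job 1 Print Job 5 Print Job 2 Print Job 3 Print Job 4.
Print Job 1: 0→11
Print Job 5: 11→21
Print Job 2: 21→29
Print Job 3: 29→33
Print Job 4: 33→35
Sum = 11+21+29+33+35 = 129.

129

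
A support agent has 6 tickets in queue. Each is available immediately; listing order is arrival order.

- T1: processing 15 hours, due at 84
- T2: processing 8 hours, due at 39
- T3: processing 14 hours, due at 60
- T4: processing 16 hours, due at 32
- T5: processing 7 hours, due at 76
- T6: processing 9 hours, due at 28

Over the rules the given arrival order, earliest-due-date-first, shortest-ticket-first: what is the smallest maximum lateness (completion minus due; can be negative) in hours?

-6

FIFO (arrival order): T1 T2 T3 T4 T5 T6.
T1: 0→15, due 84, lateness -69
T2: 15→23, due 39, lateness -16
T3: 23→37, due 60, lateness -23
T4: 37→53, due 32, lateness 21
T5: 53→60, due 76, lateness -16
T6: 60→69, due 28, lateness 41
Maximum = 41.
EDD (increasing due date): T6 T4 T2 T3 T5 T1.
T6: 0→9, due 28, lateness -19
T4: 9→25, due 32, lateness -7
T2: 25→33, due 39, lateness -6
T3: 33→47, due 60, lateness -13
T5: 47→54, due 76, lateness -22
T1: 54→69, due 84, lateness -15
Maximum = -6.
SPT (increasing processing time): T5 T2 T6 T3 T1 T4.
T5: 0→7, due 76, lateness -69
T2: 7→15, due 39, lateness -24
T6: 15→24, due 28, lateness -4
T3: 24→38, due 60, lateness -22
T1: 38→53, due 84, lateness -31
T4: 53→69, due 32, lateness 37
Maximum = 37.
FIFO 41, EDD -6, SPT 37 → minimum -6.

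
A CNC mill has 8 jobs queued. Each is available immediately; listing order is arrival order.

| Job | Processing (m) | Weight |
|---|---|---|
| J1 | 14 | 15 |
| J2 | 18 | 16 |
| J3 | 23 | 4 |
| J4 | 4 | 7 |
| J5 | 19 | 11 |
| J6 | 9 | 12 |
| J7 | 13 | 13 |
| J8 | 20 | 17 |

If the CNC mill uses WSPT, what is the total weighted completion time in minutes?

4910

WSPT (decreasing weight/processing-time ratio): J4 J6 J1 J7 J2 J8 J5 J3.
J4: finishes 4, weight 7, w·C = 28
J6: finishes 13, weight 12, w·C = 156
J1: finishes 27, weight 15, w·C = 405
J7: finishes 40, weight 13, w·C = 520
J2: finishes 58, weight 16, w·C = 928
J8: finishes 78, weight 17, w·C = 1326
J5: finishes 97, weight 11, w·C = 1067
J3: finishes 120, weight 4, w·C = 480
Sum = 28+156+405+520+928+1326+1067+480 = 4910.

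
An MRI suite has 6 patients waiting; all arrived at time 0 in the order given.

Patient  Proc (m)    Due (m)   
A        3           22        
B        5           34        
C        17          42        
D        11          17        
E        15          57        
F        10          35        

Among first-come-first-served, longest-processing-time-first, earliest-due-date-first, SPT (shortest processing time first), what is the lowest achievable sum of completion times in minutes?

FIFO (arrival order): A B C D E F.
A: 0→3
B: 3→8
C: 8→25
D: 25→36
E: 36→51
F: 51→61
Sum = 3+8+25+36+51+61 = 184.
LPT (decreasing processing time): C E D F B A.
C: 0→17
E: 17→32
D: 32→43
F: 43→53
B: 53→58
A: 58→61
Sum = 17+32+43+53+58+61 = 264.
EDD (increasing due date): D A B F C E.
D: 0→11
A: 11→14
B: 14→19
F: 19→29
C: 29→46
E: 46→61
Sum = 11+14+19+29+46+61 = 180.
SPT (increasing processing time): A B F D E C.
A: 0→3
B: 3→8
F: 8→18
D: 18→29
E: 29→44
C: 44→61
Sum = 3+8+18+29+44+61 = 163.
FIFO 184, LPT 264, EDD 180, SPT 163 → minimum 163.

163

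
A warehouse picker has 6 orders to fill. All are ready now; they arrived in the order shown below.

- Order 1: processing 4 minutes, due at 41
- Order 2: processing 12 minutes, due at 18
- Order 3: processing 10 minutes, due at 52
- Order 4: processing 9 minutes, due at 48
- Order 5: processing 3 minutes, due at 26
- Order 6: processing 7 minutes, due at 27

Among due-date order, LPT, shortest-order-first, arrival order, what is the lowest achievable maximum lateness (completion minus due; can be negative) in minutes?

-5

EDD (increasing due date): Order 2 Order 5 Order 6 Order 1 Order 4 Order 3.
Order 2: 0→12, due 18, lateness -6
Order 5: 12→15, due 26, lateness -11
Order 6: 15→22, due 27, lateness -5
Order 1: 22→26, due 41, lateness -15
Order 4: 26→35, due 48, lateness -13
Order 3: 35→45, due 52, lateness -7
Maximum = -5.
LPT (decreasing processing time): Order 2 Order 3 Order 4 Order 6 Order 1 Order 5.
Order 2: 0→12, due 18, lateness -6
Order 3: 12→22, due 52, lateness -30
Order 4: 22→31, due 48, lateness -17
Order 6: 31→38, due 27, lateness 11
Order 1: 38→42, due 41, lateness 1
Order 5: 42→45, due 26, lateness 19
Maximum = 19.
SPT (increasing processing time): Order 5 Order 1 Order 6 Order 4 Order 3 Order 2.
Order 5: 0→3, due 26, lateness -23
Order 1: 3→7, due 41, lateness -34
Order 6: 7→14, due 27, lateness -13
Order 4: 14→23, due 48, lateness -25
Order 3: 23→33, due 52, lateness -19
Order 2: 33→45, due 18, lateness 27
Maximum = 27.
FIFO (arrival order): Order 1 Order 2 Order 3 Order 4 Order 5 Order 6.
Order 1: 0→4, due 41, lateness -37
Order 2: 4→16, due 18, lateness -2
Order 3: 16→26, due 52, lateness -26
Order 4: 26→35, due 48, lateness -13
Order 5: 35→38, due 26, lateness 12
Order 6: 38→45, due 27, lateness 18
Maximum = 18.
EDD -5, LPT 19, SPT 27, FIFO 18 → minimum -5.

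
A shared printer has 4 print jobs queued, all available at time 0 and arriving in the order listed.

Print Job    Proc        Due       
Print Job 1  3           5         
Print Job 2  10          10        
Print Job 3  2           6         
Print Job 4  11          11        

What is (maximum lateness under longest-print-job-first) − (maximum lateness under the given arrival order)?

LPT (decreasing processing time): Print Job 4 Print Job 2 Print Job 1 Print Job 3.
Print Job 4: 0→11, due 11, lateness 0
Print Job 2: 11→21, due 10, lateness 11
Print Job 1: 21→24, due 5, lateness 19
Print Job 3: 24→26, due 6, lateness 20
Maximum = 20.
FIFO (arrival order): Print Job 1 Print Job 2 Print Job 3 Print Job 4.
Print Job 1: 0→3, due 5, lateness -2
Print Job 2: 3→13, due 10, lateness 3
Print Job 3: 13→15, due 6, lateness 9
Print Job 4: 15→26, due 11, lateness 15
Maximum = 15.
Difference = 20 − 15 = 5.

5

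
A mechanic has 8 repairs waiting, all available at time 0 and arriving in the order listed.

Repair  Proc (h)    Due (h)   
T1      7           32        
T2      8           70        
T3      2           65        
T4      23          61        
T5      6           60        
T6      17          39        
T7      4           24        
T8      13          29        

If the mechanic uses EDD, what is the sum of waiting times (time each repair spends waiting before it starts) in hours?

EDD (increasing due date): T7 T8 T1 T6 T5 T4 T3 T2.
T7: waits 0, runs 0→4
T8: waits 4, runs 4→17
T1: waits 17, runs 17→24
T6: waits 24, runs 24→41
T5: waits 41, runs 41→47
T4: waits 47, runs 47→70
T3: waits 70, runs 70→72
T2: waits 72, runs 72→80
Sum = 0+4+17+24+41+47+70+72 = 275.

275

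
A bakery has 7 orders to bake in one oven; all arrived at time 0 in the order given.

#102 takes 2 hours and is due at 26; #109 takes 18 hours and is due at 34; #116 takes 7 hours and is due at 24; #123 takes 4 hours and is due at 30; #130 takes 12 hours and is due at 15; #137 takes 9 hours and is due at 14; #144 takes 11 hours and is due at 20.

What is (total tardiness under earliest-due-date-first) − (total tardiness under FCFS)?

-21

EDD (increasing due date): #137 #130 #144 #116 #102 #123 #109.
#137: 0→9, due 14, tardiness 0
#130: 9→21, due 15, tardiness 6
#144: 21→32, due 20, tardiness 12
#116: 32→39, due 24, tardiness 15
#102: 39→41, due 26, tardiness 15
#123: 41→45, due 30, tardiness 15
#109: 45→63, due 34, tardiness 29
Sum = 0+6+12+15+15+15+29 = 92.
FIFO (arrival order): #102 #109 #116 #123 #130 #137 #144.
#102: 0→2, due 26, tardiness 0
#109: 2→20, due 34, tardiness 0
#116: 20→27, due 24, tardiness 3
#123: 27→31, due 30, tardiness 1
#130: 31→43, due 15, tardiness 28
#137: 43→52, due 14, tardiness 38
#144: 52→63, due 20, tardiness 43
Sum = 0+0+3+1+28+38+43 = 113.
Difference = 92 − 113 = -21.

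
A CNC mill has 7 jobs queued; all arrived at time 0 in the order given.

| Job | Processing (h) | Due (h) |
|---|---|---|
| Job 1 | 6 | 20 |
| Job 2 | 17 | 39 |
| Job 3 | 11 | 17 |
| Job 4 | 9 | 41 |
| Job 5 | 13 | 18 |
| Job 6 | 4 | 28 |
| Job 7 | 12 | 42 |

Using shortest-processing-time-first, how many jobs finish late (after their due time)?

3

SPT (increasing processing time): Job 6 Job 1 Job 4 Job 3 Job 7 Job 5 Job 2.
Job 6: 0→4, due 28, tardiness 0
Job 1: 4→10, due 20, tardiness 0
Job 4: 10→19, due 41, tardiness 0
Job 3: 19→30, due 17, tardiness 13
Job 7: 30→42, due 42, tardiness 0
Job 5: 42→55, due 18, tardiness 37
Job 2: 55→72, due 39, tardiness 33
Late jobs: 3.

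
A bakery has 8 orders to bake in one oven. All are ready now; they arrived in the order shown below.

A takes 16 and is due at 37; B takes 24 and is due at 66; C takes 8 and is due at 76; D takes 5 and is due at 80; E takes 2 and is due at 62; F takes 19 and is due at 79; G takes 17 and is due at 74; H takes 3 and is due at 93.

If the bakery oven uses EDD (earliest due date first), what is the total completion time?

473

EDD (increasing due date): A E B G C F D H.
A: 0→16
E: 16→18
B: 18→42
G: 42→59
C: 59→67
F: 67→86
D: 86→91
H: 91→94
Sum = 16+18+42+59+67+86+91+94 = 473.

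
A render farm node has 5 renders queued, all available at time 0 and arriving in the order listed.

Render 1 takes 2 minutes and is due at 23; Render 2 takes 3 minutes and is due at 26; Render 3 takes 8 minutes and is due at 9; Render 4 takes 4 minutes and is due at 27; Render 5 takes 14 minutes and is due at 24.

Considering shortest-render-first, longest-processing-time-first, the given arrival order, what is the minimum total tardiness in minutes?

SPT (increasing processing time): Render 1 Render 2 Render 4 Render 3 Render 5.
Render 1: 0→2, due 23, tardiness 0
Render 2: 2→5, due 26, tardiness 0
Render 4: 5→9, due 27, tardiness 0
Render 3: 9→17, due 9, tardiness 8
Render 5: 17→31, due 24, tardiness 7
Sum = 0+0+0+8+7 = 15.
LPT (decreasing processing time): Render 5 Render 3 Render 4 Render 2 Render 1.
Render 5: 0→14, due 24, tardiness 0
Render 3: 14→22, due 9, tardiness 13
Render 4: 22→26, due 27, tardiness 0
Render 2: 26→29, due 26, tardiness 3
Render 1: 29→31, due 23, tardiness 8
Sum = 0+13+0+3+8 = 24.
FIFO (arrival order): Render 1 Render 2 Render 3 Render 4 Render 5.
Render 1: 0→2, due 23, tardiness 0
Render 2: 2→5, due 26, tardiness 0
Render 3: 5→13, due 9, tardiness 4
Render 4: 13→17, due 27, tardiness 0
Render 5: 17→31, due 24, tardiness 7
Sum = 0+0+4+0+7 = 11.
SPT 15, LPT 24, FIFO 11 → minimum 11.

11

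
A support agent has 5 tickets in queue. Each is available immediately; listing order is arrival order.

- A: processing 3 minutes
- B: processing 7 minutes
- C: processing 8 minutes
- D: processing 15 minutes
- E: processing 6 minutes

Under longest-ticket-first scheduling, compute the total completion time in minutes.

143

LPT (decreasing processing time): D C B E A.
D: 0→15
C: 15→23
B: 23→30
E: 30→36
A: 36→39
Sum = 15+23+30+36+39 = 143.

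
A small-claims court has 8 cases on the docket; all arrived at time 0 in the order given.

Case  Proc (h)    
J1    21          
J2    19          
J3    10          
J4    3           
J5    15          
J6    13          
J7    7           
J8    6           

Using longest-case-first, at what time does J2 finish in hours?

LPT (decreasing processing time): J1 J2 J5 J6 J3 J7 J8 J4.
J1: 0→21
J2: 21→40

40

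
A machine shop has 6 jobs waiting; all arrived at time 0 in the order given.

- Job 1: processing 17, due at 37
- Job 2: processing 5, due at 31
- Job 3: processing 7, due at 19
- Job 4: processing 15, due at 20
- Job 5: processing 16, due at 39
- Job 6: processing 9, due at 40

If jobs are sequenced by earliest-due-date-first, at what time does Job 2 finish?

27

EDD (increasing due date): Job 3 Job 4 Job 2 Job 1 Job 5 Job 6.
Job 3: 0→7
Job 4: 7→22
Job 2: 22→27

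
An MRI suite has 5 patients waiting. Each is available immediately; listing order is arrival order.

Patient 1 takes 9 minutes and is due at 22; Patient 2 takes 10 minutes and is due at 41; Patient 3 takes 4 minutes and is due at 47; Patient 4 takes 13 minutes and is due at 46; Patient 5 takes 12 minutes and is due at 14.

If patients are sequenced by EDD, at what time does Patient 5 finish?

EDD (increasing due date): Patient 5 Patient 1 Patient 2 Patient 4 Patient 3.
Patient 5: 0→12

12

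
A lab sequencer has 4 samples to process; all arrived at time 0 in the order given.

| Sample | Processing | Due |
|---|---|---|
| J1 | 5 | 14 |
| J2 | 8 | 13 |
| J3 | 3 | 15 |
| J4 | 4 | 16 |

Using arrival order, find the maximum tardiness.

FIFO (arrival order): J1 J2 J3 J4.
J1: 0→5, due 14, tardiness 0
J2: 5→13, due 13, tardiness 0
J3: 13→16, due 15, tardiness 1
J4: 16→20, due 16, tardiness 4
Maximum = 4.

4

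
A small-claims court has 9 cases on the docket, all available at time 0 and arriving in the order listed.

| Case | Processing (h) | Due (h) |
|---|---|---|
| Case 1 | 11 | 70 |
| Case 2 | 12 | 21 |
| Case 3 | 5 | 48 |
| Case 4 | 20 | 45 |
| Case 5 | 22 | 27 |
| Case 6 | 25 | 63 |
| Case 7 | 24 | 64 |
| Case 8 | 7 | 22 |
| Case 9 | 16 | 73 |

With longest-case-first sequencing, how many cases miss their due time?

7

LPT (decreasing processing time): Case 6 Case 7 Case 5 Case 4 Case 9 Case 2 Case 1 Case 8 Case 3.
Case 6: 0→25, due 63, tardiness 0
Case 7: 25→49, due 64, tardiness 0
Case 5: 49→71, due 27, tardiness 44
Case 4: 71→91, due 45, tardiness 46
Case 9: 91→107, due 73, tardiness 34
Case 2: 107→119, due 21, tardiness 98
Case 1: 119→130, due 70, tardiness 60
Case 8: 130→137, due 22, tardiness 115
Case 3: 137→142, due 48, tardiness 94
Late cases: 7.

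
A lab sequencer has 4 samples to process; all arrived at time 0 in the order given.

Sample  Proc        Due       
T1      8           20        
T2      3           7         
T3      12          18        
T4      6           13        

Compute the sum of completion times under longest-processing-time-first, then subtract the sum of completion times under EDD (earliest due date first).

25

LPT (decreasing processing time): T3 T1 T4 T2.
T3: 0→12
T1: 12→20
T4: 20→26
T2: 26→29
Sum = 12+20+26+29 = 87.
EDD (increasing due date): T2 T4 T3 T1.
T2: 0→3
T4: 3→9
T3: 9→21
T1: 21→29
Sum = 3+9+21+29 = 62.
Difference = 87 − 62 = 25.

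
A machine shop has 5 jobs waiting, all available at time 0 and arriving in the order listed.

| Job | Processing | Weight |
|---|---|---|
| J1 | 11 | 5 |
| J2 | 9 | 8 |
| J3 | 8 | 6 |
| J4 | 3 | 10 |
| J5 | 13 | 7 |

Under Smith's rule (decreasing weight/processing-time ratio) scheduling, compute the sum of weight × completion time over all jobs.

697

WSPT (decreasing weight/processing-time ratio): J4 J2 J3 J5 J1.
J4: finishes 3, weight 10, w·C = 30
J2: finishes 12, weight 8, w·C = 96
J3: finishes 20, weight 6, w·C = 120
J5: finishes 33, weight 7, w·C = 231
J1: finishes 44, weight 5, w·C = 220
Sum = 30+96+120+231+220 = 697.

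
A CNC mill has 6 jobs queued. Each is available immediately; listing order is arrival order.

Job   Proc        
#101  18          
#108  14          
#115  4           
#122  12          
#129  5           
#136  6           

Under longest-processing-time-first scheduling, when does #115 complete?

LPT (decreasing processing time): #101 #108 #122 #136 #129 #115.
#101: 0→18
#108: 18→32
#122: 32→44
#136: 44→50
#129: 50→55
#115: 55→59

59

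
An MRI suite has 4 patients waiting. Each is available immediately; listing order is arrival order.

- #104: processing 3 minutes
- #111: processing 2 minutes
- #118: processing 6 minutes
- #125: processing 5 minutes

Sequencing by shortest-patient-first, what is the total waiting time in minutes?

SPT (increasing processing time): #111 #104 #125 #118.
#111: waits 0, runs 0→2
#104: waits 2, runs 2→5
#125: waits 5, runs 5→10
#118: waits 10, runs 10→16
Sum = 0+2+5+10 = 17.

17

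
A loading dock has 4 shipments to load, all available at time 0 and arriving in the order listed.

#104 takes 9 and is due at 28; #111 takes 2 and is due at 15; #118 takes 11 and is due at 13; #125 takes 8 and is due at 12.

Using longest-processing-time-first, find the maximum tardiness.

LPT (decreasing processing time): #118 #104 #125 #111.
#118: 0→11, due 13, tardiness 0
#104: 11→20, due 28, tardiness 0
#125: 20→28, due 12, tardiness 16
#111: 28→30, due 15, tardiness 15
Maximum = 16.

16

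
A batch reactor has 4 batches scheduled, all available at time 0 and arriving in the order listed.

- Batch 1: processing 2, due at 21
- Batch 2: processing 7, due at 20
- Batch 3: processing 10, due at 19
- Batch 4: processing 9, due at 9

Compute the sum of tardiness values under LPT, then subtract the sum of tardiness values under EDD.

10

LPT (decreasing processing time): Batch 3 Batch 4 Batch 2 Batch 1.
Batch 3: 0→10, due 19, tardiness 0
Batch 4: 10→19, due 9, tardiness 10
Batch 2: 19→26, due 20, tardiness 6
Batch 1: 26→28, due 21, tardiness 7
Sum = 0+10+6+7 = 23.
EDD (increasing due date): Batch 4 Batch 3 Batch 2 Batch 1.
Batch 4: 0→9, due 9, tardiness 0
Batch 3: 9→19, due 19, tardiness 0
Batch 2: 19→26, due 20, tardiness 6
Batch 1: 26→28, due 21, tardiness 7
Sum = 0+0+6+7 = 13.
Difference = 23 − 13 = 10.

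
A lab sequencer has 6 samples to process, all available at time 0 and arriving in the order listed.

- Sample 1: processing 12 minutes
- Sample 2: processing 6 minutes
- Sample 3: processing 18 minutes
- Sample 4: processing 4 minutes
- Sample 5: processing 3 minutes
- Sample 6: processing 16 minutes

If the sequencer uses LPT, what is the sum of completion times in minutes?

265

LPT (decreasing processing time): Sample 3 Sample 6 Sample 1 Sample 2 Sample 4 Sample 5.
Sample 3: 0→18
Sample 6: 18→34
Sample 1: 34→46
Sample 2: 46→52
Sample 4: 52→56
Sample 5: 56→59
Sum = 18+34+46+52+56+59 = 265.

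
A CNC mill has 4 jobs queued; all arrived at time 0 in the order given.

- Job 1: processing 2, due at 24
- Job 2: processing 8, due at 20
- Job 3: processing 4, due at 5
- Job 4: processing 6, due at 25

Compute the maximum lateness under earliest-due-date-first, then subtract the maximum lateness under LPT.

EDD (increasing due date): Job 3 Job 2 Job 1 Job 4.
Job 3: 0→4, due 5, lateness -1
Job 2: 4→12, due 20, lateness -8
Job 1: 12→14, due 24, lateness -10
Job 4: 14→20, due 25, lateness -5
Maximum = -1.
LPT (decreasing processing time): Job 2 Job 4 Job 3 Job 1.
Job 2: 0→8, due 20, lateness -12
Job 4: 8→14, due 25, lateness -11
Job 3: 14→18, due 5, lateness 13
Job 1: 18→20, due 24, lateness -4
Maximum = 13.
Difference = -1 − 13 = -14.

-14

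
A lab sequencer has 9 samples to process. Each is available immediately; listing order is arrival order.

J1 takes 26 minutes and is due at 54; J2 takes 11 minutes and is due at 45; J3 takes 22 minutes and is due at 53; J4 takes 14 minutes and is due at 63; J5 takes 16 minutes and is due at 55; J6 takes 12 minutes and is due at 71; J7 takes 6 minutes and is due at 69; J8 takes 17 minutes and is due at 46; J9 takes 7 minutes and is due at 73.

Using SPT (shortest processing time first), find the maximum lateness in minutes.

SPT (increasing processing time): J7 J9 J2 J6 J4 J5 J8 J3 J1.
J7: 0→6, due 69, lateness -63
J9: 6→13, due 73, lateness -60
J2: 13→24, due 45, lateness -21
J6: 24→36, due 71, lateness -35
J4: 36→50, due 63, lateness -13
J5: 50→66, due 55, lateness 11
J8: 66→83, due 46, lateness 37
J3: 83→105, due 53, lateness 52
J1: 105→131, due 54, lateness 77
Maximum = 77.

77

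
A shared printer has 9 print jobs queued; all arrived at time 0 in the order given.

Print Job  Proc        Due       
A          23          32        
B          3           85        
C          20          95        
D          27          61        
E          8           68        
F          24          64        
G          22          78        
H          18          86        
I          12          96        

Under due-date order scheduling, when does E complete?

EDD (increasing due date): A D F E G B H C I.
A: 0→23
D: 23→50
F: 50→74
E: 74→82

82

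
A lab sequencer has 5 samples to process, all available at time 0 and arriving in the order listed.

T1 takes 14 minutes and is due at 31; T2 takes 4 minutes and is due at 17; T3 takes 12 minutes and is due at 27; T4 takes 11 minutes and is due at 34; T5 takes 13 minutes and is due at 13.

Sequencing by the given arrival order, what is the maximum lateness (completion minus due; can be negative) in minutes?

FIFO (arrival order): T1 T2 T3 T4 T5.
T1: 0→14, due 31, lateness -17
T2: 14→18, due 17, lateness 1
T3: 18→30, due 27, lateness 3
T4: 30→41, due 34, lateness 7
T5: 41→54, due 13, lateness 41
Maximum = 41.

41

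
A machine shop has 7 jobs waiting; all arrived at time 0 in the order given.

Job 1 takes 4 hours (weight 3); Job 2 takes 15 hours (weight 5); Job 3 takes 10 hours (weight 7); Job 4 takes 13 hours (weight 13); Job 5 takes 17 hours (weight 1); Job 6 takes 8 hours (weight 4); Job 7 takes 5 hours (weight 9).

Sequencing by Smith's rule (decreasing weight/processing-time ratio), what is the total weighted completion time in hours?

WSPT (decreasing weight/processing-time ratio): Job 7 Job 4 Job 1 Job 3 Job 6 Job 2 Job 5.
Job 7: finishes 5, weight 9, w·C = 45
Job 4: finishes 18, weight 13, w·C = 234
Job 1: finishes 22, weight 3, w·C = 66
Job 3: finishes 32, weight 7, w·C = 224
Job 6: finishes 40, weight 4, w·C = 160
Job 2: finishes 55, weight 5, w·C = 275
Job 5: finishes 72, weight 1, w·C = 72
Sum = 45+234+66+224+160+275+72 = 1076.

1076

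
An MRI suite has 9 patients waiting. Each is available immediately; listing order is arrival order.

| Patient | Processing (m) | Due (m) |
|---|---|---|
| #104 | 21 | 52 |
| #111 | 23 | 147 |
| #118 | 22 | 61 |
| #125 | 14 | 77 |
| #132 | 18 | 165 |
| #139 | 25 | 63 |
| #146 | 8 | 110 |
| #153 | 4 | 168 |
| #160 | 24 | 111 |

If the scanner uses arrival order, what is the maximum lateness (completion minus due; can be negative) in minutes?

FIFO (arrival order): #104 #111 #118 #125 #132 #139 #146 #153 #160.
#104: 0→21, due 52, lateness -31
#111: 21→44, due 147, lateness -103
#118: 44→66, due 61, lateness 5
#125: 66→80, due 77, lateness 3
#132: 80→98, due 165, lateness -67
#139: 98→123, due 63, lateness 60
#146: 123→131, due 110, lateness 21
#153: 131→135, due 168, lateness -33
#160: 135→159, due 111, lateness 48
Maximum = 60.

60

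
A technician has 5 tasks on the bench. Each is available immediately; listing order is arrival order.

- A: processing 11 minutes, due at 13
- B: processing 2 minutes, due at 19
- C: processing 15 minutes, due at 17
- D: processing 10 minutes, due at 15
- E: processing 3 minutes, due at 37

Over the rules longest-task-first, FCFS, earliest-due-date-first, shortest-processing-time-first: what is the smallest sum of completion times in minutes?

LPT (decreasing processing time): C A D E B.
C: 0→15
A: 15→26
D: 26→36
E: 36→39
B: 39→41
Sum = 15+26+36+39+41 = 157.
FIFO (arrival order): A B C D E.
A: 0→11
B: 11→13
C: 13→28
D: 28→38
E: 38→41
Sum = 11+13+28+38+41 = 131.
EDD (increasing due date): A D C B E.
A: 0→11
D: 11→21
C: 21→36
B: 36→38
E: 38→41
Sum = 11+21+36+38+41 = 147.
SPT (increasing processing time): B E D A C.
B: 0→2
E: 2→5
D: 5→15
A: 15→26
C: 26→41
Sum = 2+5+15+26+41 = 89.
LPT 157, FIFO 131, EDD 147, SPT 89 → minimum 89.

89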